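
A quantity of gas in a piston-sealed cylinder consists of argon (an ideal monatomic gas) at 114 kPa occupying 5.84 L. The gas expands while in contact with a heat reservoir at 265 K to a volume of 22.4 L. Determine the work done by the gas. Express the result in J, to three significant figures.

W ≈ 895 J

Isothermal: W = nRT ln(V₂/V₁) = P₁V₁ ln(V₂/V₁).
P₁V₁ = (114 kPa)(5.84 L) = 665.8 J.
W = 665.8 × ln(22.4/5.84) = 665.8 × 1.344
W_by_gas = 895 J.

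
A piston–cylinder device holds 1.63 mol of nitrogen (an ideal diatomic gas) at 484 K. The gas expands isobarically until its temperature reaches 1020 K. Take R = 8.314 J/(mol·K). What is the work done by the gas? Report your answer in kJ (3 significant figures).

W ≈ 7.26 kJ

Isobaric: W = P ΔV = nR ΔT.
W = (1.63)(8.314)(1020 − 484) = 7264 J.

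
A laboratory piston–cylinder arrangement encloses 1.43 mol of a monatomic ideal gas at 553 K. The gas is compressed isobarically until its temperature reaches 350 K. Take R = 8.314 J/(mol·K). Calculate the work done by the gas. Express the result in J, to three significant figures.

W ≈ -2410 J

Isobaric: W = P ΔV = nR ΔT.
W = (1.43)(8.314)(350 − 553) = -2413 J.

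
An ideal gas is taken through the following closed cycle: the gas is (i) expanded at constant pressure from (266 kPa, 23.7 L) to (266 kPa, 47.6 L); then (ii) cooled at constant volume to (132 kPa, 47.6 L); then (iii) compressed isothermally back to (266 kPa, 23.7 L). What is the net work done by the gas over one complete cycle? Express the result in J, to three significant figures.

W_net ≈ 1980 J

Leg (i): W = PΔV = (266)(47.6 − 23.7) = 6357 J.
Leg (ii): W = 0.
Leg (iii): W = PᵢVᵢ ln(V_f/Vᵢ) = (6283) ln(23.7/47.6) = -4382 J.
W_net = 6357 − 4382 = 1976 J.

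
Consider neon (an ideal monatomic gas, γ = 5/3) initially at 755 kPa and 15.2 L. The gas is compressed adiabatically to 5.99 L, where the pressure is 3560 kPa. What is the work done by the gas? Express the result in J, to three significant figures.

Adiabatic: W = (P₁V₁ − P₂V₂)/(γ − 1) with γ = 5/3.
P₁V₁ = 11476 J, P₂V₂ = 21324 J.
W = (11476 − 21324) / 0.6667 = -14773 J.

W ≈ -14800 J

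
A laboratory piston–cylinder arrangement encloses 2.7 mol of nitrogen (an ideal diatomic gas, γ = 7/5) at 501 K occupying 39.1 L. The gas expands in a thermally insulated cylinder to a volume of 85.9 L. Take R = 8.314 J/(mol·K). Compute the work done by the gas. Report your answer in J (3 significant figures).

Adiabatic: TV^(γ−1) = const with γ = 7/5.
T₂ = T₁ (V₁/V₂)^(γ−1) = 501 × (39.1/85.9)^0.4 = 501 × 0.7299 = 365.7 K.
W_by = nCᵥ(T₁ − T₂) = (2.7)(20.79)(501 − 365.7) = 7594 J.

W ≈ 7590 J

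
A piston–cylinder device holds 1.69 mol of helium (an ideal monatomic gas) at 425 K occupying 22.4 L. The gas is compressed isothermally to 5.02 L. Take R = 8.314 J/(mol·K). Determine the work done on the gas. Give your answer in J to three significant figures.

Isothermal: W = nRT ln(V₂/V₁).
W = (1.69)(8.314)(425) × ln(5.02/22.4)
  = 5972 × -1.496
W_by_gas = -8931 J; work on gas = −W_by = 8931 J.

W ≈ 8930 J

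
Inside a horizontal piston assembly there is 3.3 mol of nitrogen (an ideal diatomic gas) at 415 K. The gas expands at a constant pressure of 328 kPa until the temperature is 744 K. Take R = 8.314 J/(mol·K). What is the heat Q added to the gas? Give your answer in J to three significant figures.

Q ≈ 31600 J

Isobaric: W = nRΔT = (3.3)(8.314)(329) = 9027 J.
ΔU = nCᵥΔT with Cᵥ = 5R/2: ΔU = (3.3)(20.79)(329) = 22566 J.
Q = ΔU + W = 22566 + 9027 = 31593 J.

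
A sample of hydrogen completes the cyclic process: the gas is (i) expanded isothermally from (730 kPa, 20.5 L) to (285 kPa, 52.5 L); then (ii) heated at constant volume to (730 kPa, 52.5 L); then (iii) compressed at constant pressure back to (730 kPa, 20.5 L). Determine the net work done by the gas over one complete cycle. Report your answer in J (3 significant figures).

W_net ≈ -9290 J

Leg (i): W = PᵢVᵢ ln(V_f/Vᵢ) = (14965) ln(52.5/20.5) = 14073 J.
Leg (ii): W = 0.
Leg (iii): W = PΔV = (730)(20.5 − 52.5) = -23360 J.
W_net = 14073 − 23360 = -9287 J.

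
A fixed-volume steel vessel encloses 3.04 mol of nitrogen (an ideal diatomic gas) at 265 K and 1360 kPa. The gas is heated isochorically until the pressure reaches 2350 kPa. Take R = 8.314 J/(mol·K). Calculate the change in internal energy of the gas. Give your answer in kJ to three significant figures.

Constant volume ⇒ W = 0, so Q = ΔU = nCᵥΔT with Cᵥ = 5R/2 = 20.79 J/(mol·K).
At constant V, T₂/T₁ = P₂/P₁ ⇒ ΔT = T₁(P₂/P₁ − 1) = 265·(2350/1360 − 1) = 192.9 K.
ΔU = (3.04)(20.79)(192.9) = 12189 J.

ΔU ≈ 12.2 kJ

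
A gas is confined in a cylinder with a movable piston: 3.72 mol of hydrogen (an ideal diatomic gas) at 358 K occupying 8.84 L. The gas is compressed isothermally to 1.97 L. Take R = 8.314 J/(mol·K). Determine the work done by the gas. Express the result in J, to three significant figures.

W ≈ -16600 J

Isothermal: W = nRT ln(V₂/V₁).
W = (3.72)(8.314)(358) × ln(1.97/8.84)
  = 11072 × -1.501
W_by_gas = -16622 J.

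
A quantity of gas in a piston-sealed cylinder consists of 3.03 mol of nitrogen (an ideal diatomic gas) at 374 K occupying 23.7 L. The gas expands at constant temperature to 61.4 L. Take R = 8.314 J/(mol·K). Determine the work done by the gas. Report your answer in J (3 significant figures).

W ≈ 8970 J

Isothermal: W = nRT ln(V₂/V₁).
W = (3.03)(8.314)(374) × ln(61.4/23.7)
  = 9422 × 0.9519
W_by_gas = 8969 J.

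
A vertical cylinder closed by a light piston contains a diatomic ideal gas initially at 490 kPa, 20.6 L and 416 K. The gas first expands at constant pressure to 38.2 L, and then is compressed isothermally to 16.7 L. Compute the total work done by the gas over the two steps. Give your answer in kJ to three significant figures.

W_total ≈ -6.86 kJ

Step 1 (isobaric): W = PΔV = (490 kPa)(38.2 − 20.6 L) = 8624 J.
After step 1: P = 490 kPa, V = 38.2 L, T = 771.4 K.
Step 2 (isothermal): W = P₁V₁ ln(V₂/V₁) = (18718) ln(16.7/38.2) = -15488 J.
W_total = 8624 − 15488 = -6864 J.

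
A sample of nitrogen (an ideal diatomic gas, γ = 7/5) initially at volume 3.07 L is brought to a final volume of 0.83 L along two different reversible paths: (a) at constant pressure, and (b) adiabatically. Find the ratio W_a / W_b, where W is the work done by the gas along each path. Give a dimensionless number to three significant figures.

Path (a) isobaric: W = P₁(V₂ − V₁) → W_a/(P₁V₁) = -0.7296.
Path (b) adiabatic: W = P₁V₁(1 − (V₁/V₂)^(γ−1))/(γ−1) → W_b/(P₁V₁) = -1.719.
W_a / W_b = -0.7296 / -1.719 = 0.4246.

W_a / W_b ≈ 0.425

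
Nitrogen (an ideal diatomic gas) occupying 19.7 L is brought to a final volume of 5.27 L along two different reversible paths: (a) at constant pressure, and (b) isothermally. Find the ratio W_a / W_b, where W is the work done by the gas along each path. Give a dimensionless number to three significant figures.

Path (a) isobaric: W = P₁(V₂ − V₁) → W_a/(P₁V₁) = -0.7325.
Path (b) isothermal: W = P₁V₁ ln(V₂/V₁) → W_b/(P₁V₁) = -1.319.
W_a / W_b = -0.7325 / -1.319 = 0.5555.

W_a / W_b ≈ 0.556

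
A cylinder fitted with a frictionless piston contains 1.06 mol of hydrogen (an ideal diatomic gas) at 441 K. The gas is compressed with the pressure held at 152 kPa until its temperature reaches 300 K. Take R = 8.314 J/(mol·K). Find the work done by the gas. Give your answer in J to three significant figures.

W ≈ -1240 J

Isobaric: W = P ΔV = nR ΔT.
W = (1.06)(8.314)(300 − 441) = -1243 J.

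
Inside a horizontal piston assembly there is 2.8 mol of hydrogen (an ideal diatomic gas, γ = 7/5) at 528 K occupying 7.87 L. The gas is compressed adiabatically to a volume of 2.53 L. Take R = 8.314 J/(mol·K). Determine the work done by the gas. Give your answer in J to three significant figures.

Adiabatic: TV^(γ−1) = const with γ = 7/5.
T₂ = T₁ (V₁/V₂)^(γ−1) = 528 × (7.87/2.53)^0.4 = 528 × 1.574 = 831.3 K.
W_by = nCᵥ(T₁ − T₂) = (2.8)(20.79)(528 − 831.3) = -17653 J.

W ≈ -17700 J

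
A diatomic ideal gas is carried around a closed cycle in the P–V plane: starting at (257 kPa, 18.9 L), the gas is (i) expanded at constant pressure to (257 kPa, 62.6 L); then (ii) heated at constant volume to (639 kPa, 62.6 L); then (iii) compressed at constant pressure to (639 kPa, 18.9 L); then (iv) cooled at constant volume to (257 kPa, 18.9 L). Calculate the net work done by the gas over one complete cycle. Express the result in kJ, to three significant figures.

Constant-volume legs do no work.
W(i) = (257)(62.6 − 18.9) = 11231 J; W(iii) = (639)(18.9 − 62.6) = -27924 J.
W_net = 11231 − 27924 = -16693 J (the counter-clockwise enclosed area).

W_net ≈ -16.7 kJ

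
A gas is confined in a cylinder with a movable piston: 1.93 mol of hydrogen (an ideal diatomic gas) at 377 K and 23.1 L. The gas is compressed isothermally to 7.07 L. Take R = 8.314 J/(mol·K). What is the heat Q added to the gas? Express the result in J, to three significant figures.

Q ≈ -7160 J

Isothermal ⇒ ΔU = 0, so Q = W = nRT ln(V₂/V₁).
Q = (1.93)(8.314)(377) ln(7.07/23.1) = 6049 × -1.184 = -7162 J.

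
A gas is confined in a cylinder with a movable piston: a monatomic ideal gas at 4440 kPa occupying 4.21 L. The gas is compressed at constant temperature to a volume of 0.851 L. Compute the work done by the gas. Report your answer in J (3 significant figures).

W ≈ -29900 J

Isothermal: W = nRT ln(V₂/V₁) = P₁V₁ ln(V₂/V₁).
P₁V₁ = (4440 kPa)(4.21 L) = 18692 J.
W = 18692 × ln(0.851/4.21) = 18692 × -1.599
W_by_gas = -29886 J.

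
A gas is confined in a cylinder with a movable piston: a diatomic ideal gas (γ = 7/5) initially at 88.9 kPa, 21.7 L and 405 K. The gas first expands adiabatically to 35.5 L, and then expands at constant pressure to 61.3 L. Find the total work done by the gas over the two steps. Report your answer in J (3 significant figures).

W_total ≈ 2010 J

Step 1 (adiabatic): W = (P₁V₁ − P₂V₂)/(γ−1) = (1929 − 1584)/0.4 = 861.9 J.
After step 1: P = 44.63 kPa, V = 35.5 L, T = 332.6 K.
Step 2 (isobaric): W = PΔV = (44.63 kPa)(61.3 − 35.5 L) = 1151 J.
W_total = 861.9 + 1151 = 2013 J.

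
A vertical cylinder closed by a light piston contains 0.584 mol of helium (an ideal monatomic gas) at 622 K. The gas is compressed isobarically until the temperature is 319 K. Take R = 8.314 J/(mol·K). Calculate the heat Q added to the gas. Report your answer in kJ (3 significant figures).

Isobaric: W = nRΔT = (0.584)(8.314)(-303) = -1471 J.
ΔU = nCᵥΔT with Cᵥ = 3R/2: ΔU = (0.584)(12.47)(-303) = -2207 J.
Q = ΔU + W = -2207 − 1471 = -3678 J.

Q ≈ -3.68 kJ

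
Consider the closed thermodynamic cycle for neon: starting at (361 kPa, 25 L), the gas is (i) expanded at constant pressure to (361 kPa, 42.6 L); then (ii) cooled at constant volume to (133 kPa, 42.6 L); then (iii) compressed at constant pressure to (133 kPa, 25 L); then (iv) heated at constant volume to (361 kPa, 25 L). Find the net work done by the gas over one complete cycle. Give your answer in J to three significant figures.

W_net ≈ 4010 J

Constant-volume legs do no work.
W(i) = (361)(42.6 − 25) = 6354 J; W(iii) = (133)(25 − 42.6) = -2341 J.
W_net = 6354 − 2341 = 4013 J (the clockwise enclosed area).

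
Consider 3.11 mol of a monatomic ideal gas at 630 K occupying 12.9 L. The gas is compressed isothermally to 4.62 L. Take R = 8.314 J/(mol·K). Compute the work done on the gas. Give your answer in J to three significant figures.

W ≈ 16700 J

Isothermal: W = nRT ln(V₂/V₁).
W = (3.11)(8.314)(630) × ln(4.62/12.9)
  = 16290 × -1.027
W_by_gas = -16727 J; work on gas = −W_by = 16727 J.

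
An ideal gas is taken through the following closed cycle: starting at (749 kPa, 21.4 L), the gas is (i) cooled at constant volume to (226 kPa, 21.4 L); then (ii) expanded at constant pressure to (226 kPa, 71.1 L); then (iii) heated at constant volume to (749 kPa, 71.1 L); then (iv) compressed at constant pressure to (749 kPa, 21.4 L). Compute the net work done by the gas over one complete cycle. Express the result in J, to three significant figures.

Constant-volume legs do no work.
W(ii) = (226)(71.1 − 21.4) = 11232 J; W(iv) = (749)(21.4 − 71.1) = -37225 J.
W_net = 11232 − 37225 = -25993 J (the counter-clockwise enclosed area).

W_net ≈ -26000 J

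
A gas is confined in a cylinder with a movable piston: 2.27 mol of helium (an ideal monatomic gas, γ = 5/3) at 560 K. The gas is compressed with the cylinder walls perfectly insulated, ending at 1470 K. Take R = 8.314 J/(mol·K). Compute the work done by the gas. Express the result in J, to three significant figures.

W ≈ -25800 J

Adiabatic ⇒ Q = 0, so W_by = −ΔU = nCᵥ(T₁ − T₂).
Cᵥ = 3R/2 = 12.47 J/(mol·K).
W = (2.27)(12.47)(560 − 1470) = -25761 J.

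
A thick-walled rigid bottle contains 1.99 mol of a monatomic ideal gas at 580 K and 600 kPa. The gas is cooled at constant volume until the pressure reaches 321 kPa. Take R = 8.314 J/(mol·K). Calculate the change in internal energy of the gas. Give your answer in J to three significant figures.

Constant volume ⇒ W = 0, so Q = ΔU = nCᵥΔT with Cᵥ = 3R/2 = 12.47 J/(mol·K).
At constant V, T₂/T₁ = P₂/P₁ ⇒ ΔT = T₁(P₂/P₁ − 1) = 580·(321/600 − 1) = -269.7 K.
ΔU = (1.99)(12.47)(-269.7) = -6693 J.

ΔU ≈ -6690 J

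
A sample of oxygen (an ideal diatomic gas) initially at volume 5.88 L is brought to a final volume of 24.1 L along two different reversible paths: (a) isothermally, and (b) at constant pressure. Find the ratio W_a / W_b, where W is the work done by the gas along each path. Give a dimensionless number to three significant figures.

W_a / W_b ≈ 0.455

Path (a) isothermal: W = P₁V₁ ln(V₂/V₁) → W_a/(P₁V₁) = 1.411.
Path (b) isobaric: W = P₁(V₂ − V₁) → W_b/(P₁V₁) = 3.099.
W_a / W_b = 1.411 / 3.099 = 0.4552.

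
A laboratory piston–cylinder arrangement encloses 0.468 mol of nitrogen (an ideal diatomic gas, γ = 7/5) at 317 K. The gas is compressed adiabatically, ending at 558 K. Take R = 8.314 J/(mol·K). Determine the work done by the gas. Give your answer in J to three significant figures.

W ≈ -2340 J

Adiabatic ⇒ Q = 0, so W_by = −ΔU = nCᵥ(T₁ − T₂).
Cᵥ = 5R/2 = 20.79 J/(mol·K).
W = (0.468)(20.79)(317 − 558) = -2344 J.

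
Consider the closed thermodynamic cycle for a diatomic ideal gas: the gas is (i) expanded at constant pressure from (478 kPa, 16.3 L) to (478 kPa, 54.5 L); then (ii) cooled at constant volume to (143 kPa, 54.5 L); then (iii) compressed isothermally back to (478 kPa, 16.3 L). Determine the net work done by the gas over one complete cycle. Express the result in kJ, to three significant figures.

Leg (i): W = PΔV = (478)(54.5 − 16.3) = 18260 J.
Leg (ii): W = 0.
Leg (iii): W = PᵢVᵢ ln(V_f/Vᵢ) = (7794) ln(16.3/54.5) = -9407 J.
W_net = 18260 − 9407 = 8853 J.

W_net ≈ 8.85 kJ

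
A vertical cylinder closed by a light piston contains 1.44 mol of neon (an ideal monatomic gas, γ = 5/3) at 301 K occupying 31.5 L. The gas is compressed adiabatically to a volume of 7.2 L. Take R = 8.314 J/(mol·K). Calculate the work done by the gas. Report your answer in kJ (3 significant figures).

W ≈ -9.05 kJ

Adiabatic: TV^(γ−1) = const with γ = 5/3.
T₂ = T₁ (V₁/V₂)^(γ−1) = 301 × (31.5/7.2)^0.667 = 301 × 2.675 = 805.2 K.
W_by = nCᵥ(T₁ − T₂) = (1.44)(12.47)(301 − 805.2) = -9054 J.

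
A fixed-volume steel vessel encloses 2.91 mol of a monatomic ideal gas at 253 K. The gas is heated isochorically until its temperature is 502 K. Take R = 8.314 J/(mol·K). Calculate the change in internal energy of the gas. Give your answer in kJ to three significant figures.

ΔU ≈ 9.04 kJ

Constant volume ⇒ W = 0, so Q = ΔU = nCᵥΔT with Cᵥ = 3R/2 = 12.47 J/(mol·K).
ΔU = (2.91)(12.47)(502 − 253) = 9036 J.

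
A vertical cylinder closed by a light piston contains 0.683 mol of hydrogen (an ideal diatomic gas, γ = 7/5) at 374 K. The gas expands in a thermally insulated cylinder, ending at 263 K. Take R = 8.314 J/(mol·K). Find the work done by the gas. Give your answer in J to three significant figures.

Adiabatic ⇒ Q = 0, so W_by = −ΔU = nCᵥ(T₁ − T₂).
Cᵥ = 5R/2 = 20.79 J/(mol·K).
W = (0.683)(20.79)(374 − 263) = 1576 J.

W ≈ 1580 J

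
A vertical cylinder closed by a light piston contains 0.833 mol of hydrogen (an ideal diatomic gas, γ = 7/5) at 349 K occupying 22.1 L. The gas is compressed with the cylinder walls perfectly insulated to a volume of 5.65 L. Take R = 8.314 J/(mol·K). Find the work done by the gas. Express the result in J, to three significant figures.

W ≈ -4380 J

Adiabatic: TV^(γ−1) = const with γ = 7/5.
T₂ = T₁ (V₁/V₂)^(γ−1) = 349 × (22.1/5.65)^0.4 = 349 × 1.726 = 602.2 K.
W_by = nCᵥ(T₁ − T₂) = (0.833)(20.79)(349 − 602.2) = -4384 J.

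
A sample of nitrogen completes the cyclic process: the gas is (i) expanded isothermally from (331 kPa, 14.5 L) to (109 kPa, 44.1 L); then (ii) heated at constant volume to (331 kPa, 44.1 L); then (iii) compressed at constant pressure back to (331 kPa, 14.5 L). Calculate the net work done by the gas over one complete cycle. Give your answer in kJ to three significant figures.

W_net ≈ -4.46 kJ

Leg (i): W = PᵢVᵢ ln(V_f/Vᵢ) = (4800) ln(44.1/14.5) = 5339 J.
Leg (ii): W = 0.
Leg (iii): W = PΔV = (331)(14.5 − 44.1) = -9798 J.
W_net = 5339 − 9798 = -4459 J.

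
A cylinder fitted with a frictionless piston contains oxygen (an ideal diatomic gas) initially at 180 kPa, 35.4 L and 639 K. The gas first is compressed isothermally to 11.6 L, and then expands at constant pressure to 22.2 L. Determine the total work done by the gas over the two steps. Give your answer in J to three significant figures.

Step 1 (isothermal): W = P₁V₁ ln(V₂/V₁) = (6372) ln(11.6/35.4) = -7109 J.
After step 1: P = 549.3 kPa, V = 11.6 L, T = 639 K.
Step 2 (isobaric): W = PΔV = (549.3 kPa)(22.2 − 11.6 L) = 5823 J.
W_total = -7109 + 5823 = -1287 J.

W_total ≈ -1290 J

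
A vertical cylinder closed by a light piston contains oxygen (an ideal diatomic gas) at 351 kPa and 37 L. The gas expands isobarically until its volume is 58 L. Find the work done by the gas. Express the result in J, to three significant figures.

W ≈ 7370 J

Isobaric: W = P ΔV.
W = (351 kPa)(58 − 37 L) = (351)(21) = 7371 J.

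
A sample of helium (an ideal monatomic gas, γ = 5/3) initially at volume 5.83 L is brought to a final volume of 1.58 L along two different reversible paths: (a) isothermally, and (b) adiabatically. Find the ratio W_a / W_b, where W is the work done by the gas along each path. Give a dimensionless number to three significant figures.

Path (a) isothermal: W = P₁V₁ ln(V₂/V₁) → W_a/(P₁V₁) = -1.306.
Path (b) adiabatic: W = P₁V₁(1 − (V₁/V₂)^(γ−1))/(γ−1) → W_b/(P₁V₁) = -2.082.
W_a / W_b = -1.306 / -2.082 = 0.6272.

W_a / W_b ≈ 0.627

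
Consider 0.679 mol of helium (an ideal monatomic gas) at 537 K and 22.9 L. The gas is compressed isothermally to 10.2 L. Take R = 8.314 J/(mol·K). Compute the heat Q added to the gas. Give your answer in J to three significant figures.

Isothermal ⇒ ΔU = 0, so Q = W = nRT ln(V₂/V₁).
Q = (0.679)(8.314)(537) ln(10.2/22.9) = 3031 × -0.8087 = -2452 J.

Q ≈ -2450 J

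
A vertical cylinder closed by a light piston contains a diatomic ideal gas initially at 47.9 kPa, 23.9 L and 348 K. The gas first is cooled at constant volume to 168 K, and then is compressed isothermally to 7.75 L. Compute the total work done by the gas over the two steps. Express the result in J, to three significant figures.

W_total ≈ -622 J

Step 1 (isochoric): W = 0 (constant volume).
After step 1: P = 23.12 kPa (V unchanged).
Step 2 (isothermal): W = P₁V₁ ln(V₂/V₁) = (552.7) ln(7.75/23.9) = -622.4 J.
W_total = 0 − 622.4 = -622.4 J.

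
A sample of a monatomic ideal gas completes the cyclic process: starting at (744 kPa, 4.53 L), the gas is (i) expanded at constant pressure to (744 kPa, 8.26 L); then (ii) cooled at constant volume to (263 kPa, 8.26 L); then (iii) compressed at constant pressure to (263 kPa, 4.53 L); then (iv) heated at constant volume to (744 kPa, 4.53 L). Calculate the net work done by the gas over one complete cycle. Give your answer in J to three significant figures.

Constant-volume legs do no work.
W(i) = (744)(8.26 − 4.53) = 2775 J; W(iii) = (263)(4.53 − 8.26) = -981 J.
W_net = 2775 − 981 = 1794 J (the clockwise enclosed area).

W_net ≈ 1790 J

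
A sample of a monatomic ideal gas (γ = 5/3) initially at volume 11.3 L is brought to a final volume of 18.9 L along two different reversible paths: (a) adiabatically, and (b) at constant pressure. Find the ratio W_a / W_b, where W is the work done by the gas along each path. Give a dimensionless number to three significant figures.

W_a / W_b ≈ 0.647

Path (a) adiabatic: W = P₁V₁(1 − (V₁/V₂)^(γ−1))/(γ−1) → W_a/(P₁V₁) = 0.4354.
Path (b) isobaric: W = P₁(V₂ − V₁) → W_b/(P₁V₁) = 0.6726.
W_a / W_b = 0.4354 / 0.6726 = 0.6474.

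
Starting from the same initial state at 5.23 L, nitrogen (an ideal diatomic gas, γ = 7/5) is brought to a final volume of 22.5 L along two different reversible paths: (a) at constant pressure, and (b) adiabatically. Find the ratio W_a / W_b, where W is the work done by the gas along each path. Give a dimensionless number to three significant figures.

W_a / W_b ≈ 2.99

Path (a) isobaric: W = P₁(V₂ − V₁) → W_a/(P₁V₁) = 3.302.
Path (b) adiabatic: W = P₁V₁(1 − (V₁/V₂)^(γ−1))/(γ−1) → W_b/(P₁V₁) = 1.105.
W_a / W_b = 3.302 / 1.105 = 2.987.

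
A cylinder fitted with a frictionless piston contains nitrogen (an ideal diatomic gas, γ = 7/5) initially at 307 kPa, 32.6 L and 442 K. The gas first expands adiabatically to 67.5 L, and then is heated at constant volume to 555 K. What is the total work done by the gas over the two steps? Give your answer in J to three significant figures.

Step 1 (adiabatic): W = (P₁V₁ − P₂V₂)/(γ−1) = (10008 − 7480)/0.4 = 6320 J.
Step 2 (isochoric): W = 0 (constant volume).
W_total = 6320 + 0 = 6320 J.

W_total ≈ 6320 J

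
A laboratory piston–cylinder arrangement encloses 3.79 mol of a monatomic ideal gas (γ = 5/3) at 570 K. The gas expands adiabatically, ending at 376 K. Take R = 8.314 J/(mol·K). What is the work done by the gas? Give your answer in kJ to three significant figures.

Adiabatic ⇒ Q = 0, so W_by = −ΔU = nCᵥ(T₁ − T₂).
Cᵥ = 3R/2 = 12.47 J/(mol·K).
W = (3.79)(12.47)(570 − 376) = 9169 J.

W ≈ 9.17 kJ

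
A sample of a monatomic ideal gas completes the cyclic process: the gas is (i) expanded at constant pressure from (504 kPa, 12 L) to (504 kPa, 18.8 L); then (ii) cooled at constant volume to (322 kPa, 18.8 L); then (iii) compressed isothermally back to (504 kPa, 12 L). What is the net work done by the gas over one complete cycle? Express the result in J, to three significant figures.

W_net ≈ 709 J

Leg (i): W = PΔV = (504)(18.8 − 12) = 3427 J.
Leg (ii): W = 0.
Leg (iii): W = PᵢVᵢ ln(V_f/Vᵢ) = (6054) ln(12/18.8) = -2718 J.
W_net = 3427 − 2718 = 709.4 J.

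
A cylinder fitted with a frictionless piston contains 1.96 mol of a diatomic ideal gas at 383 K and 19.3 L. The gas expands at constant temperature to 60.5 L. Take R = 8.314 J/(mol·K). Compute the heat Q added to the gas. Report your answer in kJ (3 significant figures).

Isothermal ⇒ ΔU = 0, so Q = W = nRT ln(V₂/V₁).
Q = (1.96)(8.314)(383) ln(60.5/19.3) = 6241 × 1.143 = 7131 J.

Q ≈ 7.13 kJ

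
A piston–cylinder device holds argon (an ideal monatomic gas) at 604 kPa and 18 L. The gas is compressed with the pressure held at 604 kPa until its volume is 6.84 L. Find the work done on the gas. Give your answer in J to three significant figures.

Isobaric: W = P ΔV.
W = (604 kPa)(6.84 − 18 L) = (604)(-11.16) = -6741 J.
Work on gas = −W_by = 6741 J.

W ≈ 6740 J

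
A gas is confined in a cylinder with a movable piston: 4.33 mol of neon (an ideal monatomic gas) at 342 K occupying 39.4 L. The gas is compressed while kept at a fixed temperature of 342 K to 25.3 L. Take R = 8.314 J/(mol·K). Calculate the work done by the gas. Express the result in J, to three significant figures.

W ≈ -5450 J

Isothermal: W = nRT ln(V₂/V₁).
W = (4.33)(8.314)(342) × ln(25.3/39.4)
  = 12312 × -0.443
W_by_gas = -5454 J.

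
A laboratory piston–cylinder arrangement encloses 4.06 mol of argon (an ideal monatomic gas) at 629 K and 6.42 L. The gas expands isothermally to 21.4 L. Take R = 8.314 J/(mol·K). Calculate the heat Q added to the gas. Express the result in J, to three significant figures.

Q ≈ 25600 J

Isothermal ⇒ ΔU = 0, so Q = W = nRT ln(V₂/V₁).
Q = (4.06)(8.314)(629) ln(21.4/6.42) = 21232 × 1.204 = 25563 J.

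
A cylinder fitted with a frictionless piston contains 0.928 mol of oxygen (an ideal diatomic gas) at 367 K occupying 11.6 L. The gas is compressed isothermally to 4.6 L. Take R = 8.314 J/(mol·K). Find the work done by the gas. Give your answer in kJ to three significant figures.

W ≈ -2.62 kJ

Isothermal: W = nRT ln(V₂/V₁).
W = (0.928)(8.314)(367) × ln(4.6/11.6)
  = 2832 × -0.9249
W_by_gas = -2619 J.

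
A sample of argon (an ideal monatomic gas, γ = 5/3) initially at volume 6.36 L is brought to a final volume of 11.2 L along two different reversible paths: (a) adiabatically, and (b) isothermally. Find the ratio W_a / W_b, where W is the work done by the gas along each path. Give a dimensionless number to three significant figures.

Path (a) adiabatic: W = P₁V₁(1 − (V₁/V₂)^(γ−1))/(γ−1) → W_a/(P₁V₁) = 0.4714.
Path (b) isothermal: W = P₁V₁ ln(V₂/V₁) → W_b/(P₁V₁) = 0.5659.
W_a / W_b = 0.4714 / 0.5659 = 0.833.

W_a / W_b ≈ 0.833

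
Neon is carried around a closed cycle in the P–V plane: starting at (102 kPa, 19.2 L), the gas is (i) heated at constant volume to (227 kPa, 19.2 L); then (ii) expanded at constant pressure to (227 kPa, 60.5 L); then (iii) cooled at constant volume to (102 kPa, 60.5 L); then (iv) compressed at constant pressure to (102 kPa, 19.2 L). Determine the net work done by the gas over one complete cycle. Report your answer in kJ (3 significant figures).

Constant-volume legs do no work.
W(ii) = (227)(60.5 − 19.2) = 9375 J; W(iv) = (102)(19.2 − 60.5) = -4213 J.
W_net = 9375 − 4213 = 5162 J (the clockwise enclosed area).

W_net ≈ 5.16 kJ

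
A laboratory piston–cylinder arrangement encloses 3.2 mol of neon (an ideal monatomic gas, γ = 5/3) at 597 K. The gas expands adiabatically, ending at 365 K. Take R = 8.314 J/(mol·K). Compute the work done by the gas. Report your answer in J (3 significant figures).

W ≈ 9260 J

Adiabatic ⇒ Q = 0, so W_by = −ΔU = nCᵥ(T₁ − T₂).
Cᵥ = 3R/2 = 12.47 J/(mol·K).
W = (3.2)(12.47)(597 − 365) = 9258 J.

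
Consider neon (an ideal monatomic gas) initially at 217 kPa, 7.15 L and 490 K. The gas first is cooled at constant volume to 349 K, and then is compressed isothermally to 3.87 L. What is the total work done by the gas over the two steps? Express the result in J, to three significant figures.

Step 1 (isochoric): W = 0 (constant volume).
After step 1: P = 154.6 kPa (V unchanged).
Step 2 (isothermal): W = P₁V₁ ln(V₂/V₁) = (1105) ln(3.87/7.15) = -678.4 J.
W_total = 0 − 678.4 = -678.4 J.

W_total ≈ -678 J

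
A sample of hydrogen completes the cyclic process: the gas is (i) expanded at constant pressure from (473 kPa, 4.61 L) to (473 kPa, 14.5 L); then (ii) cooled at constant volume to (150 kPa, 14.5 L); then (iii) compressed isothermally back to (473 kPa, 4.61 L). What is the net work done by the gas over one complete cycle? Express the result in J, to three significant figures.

Leg (i): W = PΔV = (473)(14.5 − 4.61) = 4678 J.
Leg (ii): W = 0.
Leg (iii): W = PᵢVᵢ ln(V_f/Vᵢ) = (2175) ln(4.61/14.5) = -2492 J.
W_net = 4678 − 2492 = 2186 J.

W_net ≈ 2190 J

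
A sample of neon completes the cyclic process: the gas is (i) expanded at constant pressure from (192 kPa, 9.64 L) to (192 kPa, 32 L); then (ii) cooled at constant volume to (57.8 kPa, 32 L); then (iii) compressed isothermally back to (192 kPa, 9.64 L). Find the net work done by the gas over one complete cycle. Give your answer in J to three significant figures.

W_net ≈ 2070 J

Leg (i): W = PΔV = (192)(32 − 9.64) = 4293 J.
Leg (ii): W = 0.
Leg (iii): W = PᵢVᵢ ln(V_f/Vᵢ) = (1850) ln(9.64/32) = -2219 J.
W_net = 4293 − 2219 = 2074 J.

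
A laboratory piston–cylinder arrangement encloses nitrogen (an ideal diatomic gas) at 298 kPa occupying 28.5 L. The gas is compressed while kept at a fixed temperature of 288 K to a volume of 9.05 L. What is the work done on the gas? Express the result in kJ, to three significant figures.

W ≈ 9.74 kJ

Isothermal: W = nRT ln(V₂/V₁) = P₁V₁ ln(V₂/V₁).
P₁V₁ = (298 kPa)(28.5 L) = 8493 J.
W = 8493 × ln(9.05/28.5) = 8493 × -1.147
W_by_gas = -9743 J; work on gas = −W_by = 9743 J.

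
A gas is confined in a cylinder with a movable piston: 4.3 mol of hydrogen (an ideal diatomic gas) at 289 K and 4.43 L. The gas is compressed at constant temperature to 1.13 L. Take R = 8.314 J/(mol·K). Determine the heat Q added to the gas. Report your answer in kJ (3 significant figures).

Isothermal ⇒ ΔU = 0, so Q = W = nRT ln(V₂/V₁).
Q = (4.3)(8.314)(289) ln(1.13/4.43) = 10332 × -1.366 = -14115 J.

Q ≈ -14.1 kJ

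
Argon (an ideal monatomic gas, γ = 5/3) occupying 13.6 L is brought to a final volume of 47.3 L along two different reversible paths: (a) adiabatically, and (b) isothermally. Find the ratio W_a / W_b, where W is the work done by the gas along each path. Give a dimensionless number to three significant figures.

W_a / W_b ≈ 0.679

Path (a) adiabatic: W = P₁V₁(1 − (V₁/V₂)^(γ−1))/(γ−1) → W_a/(P₁V₁) = 0.8466.
Path (b) isothermal: W = P₁V₁ ln(V₂/V₁) → W_b/(P₁V₁) = 1.246.
W_a / W_b = 0.8466 / 1.246 = 0.6792.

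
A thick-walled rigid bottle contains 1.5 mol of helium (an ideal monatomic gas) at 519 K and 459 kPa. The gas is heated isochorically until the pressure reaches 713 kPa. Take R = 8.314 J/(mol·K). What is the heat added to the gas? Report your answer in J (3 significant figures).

Constant volume ⇒ W = 0, so Q = ΔU = nCᵥΔT with Cᵥ = 3R/2 = 12.47 J/(mol·K).
At constant V, T₂/T₁ = P₂/P₁ ⇒ ΔT = T₁(P₂/P₁ − 1) = 519·(713/459 − 1) = 287.2 K.
ΔU = (1.5)(12.47)(287.2) = 5373 J.

Q ≈ 5370 J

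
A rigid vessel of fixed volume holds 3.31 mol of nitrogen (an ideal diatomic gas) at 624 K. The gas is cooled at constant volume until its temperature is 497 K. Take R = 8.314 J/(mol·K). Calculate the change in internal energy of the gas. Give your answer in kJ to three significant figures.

Constant volume ⇒ W = 0, so Q = ΔU = nCᵥΔT with Cᵥ = 5R/2 = 20.79 J/(mol·K).
ΔU = (3.31)(20.79)(497 − 624) = -8737 J.

ΔU ≈ -8.74 kJ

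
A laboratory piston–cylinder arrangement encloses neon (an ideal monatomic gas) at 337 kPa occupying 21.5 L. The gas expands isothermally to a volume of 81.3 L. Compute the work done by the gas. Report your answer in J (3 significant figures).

Isothermal: W = nRT ln(V₂/V₁) = P₁V₁ ln(V₂/V₁).
P₁V₁ = (337 kPa)(21.5 L) = 7246 J.
W = 7246 × ln(81.3/21.5) = 7246 × 1.33
W_by_gas = 9637 J.

W ≈ 9640 J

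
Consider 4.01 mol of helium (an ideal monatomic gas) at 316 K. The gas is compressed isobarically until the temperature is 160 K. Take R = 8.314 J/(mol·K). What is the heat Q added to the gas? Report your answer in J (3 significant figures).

Q ≈ -13000 J

Isobaric: W = nRΔT = (4.01)(8.314)(-156) = -5201 J.
ΔU = nCᵥΔT with Cᵥ = 3R/2: ΔU = (4.01)(12.47)(-156) = -7801 J.
Q = ΔU + W = -7801 − 5201 = -13002 J.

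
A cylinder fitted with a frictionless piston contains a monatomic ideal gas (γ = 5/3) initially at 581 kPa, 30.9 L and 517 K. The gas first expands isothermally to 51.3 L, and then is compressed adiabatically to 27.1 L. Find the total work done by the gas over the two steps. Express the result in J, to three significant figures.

Step 1 (isothermal): W = P₁V₁ ln(V₂/V₁) = (17953) ln(51.3/30.9) = 9101 J.
After step 1: P = 350 kPa, V = 51.3 L, T = 517 K.
Step 2 (adiabatic): W = (P₁V₁ − P₂V₂)/(γ−1) = (17953 − 27473)/0.667 = -14280 J.
W_total = 9101 − 14280 = -5179 J.

W_total ≈ -5180 J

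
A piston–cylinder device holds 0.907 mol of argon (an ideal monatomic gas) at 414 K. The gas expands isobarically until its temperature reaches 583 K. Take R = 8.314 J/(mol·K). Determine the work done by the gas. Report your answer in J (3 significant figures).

Isobaric: W = P ΔV = nR ΔT.
W = (0.907)(8.314)(583 − 414) = 1274 J.

W ≈ 1270 J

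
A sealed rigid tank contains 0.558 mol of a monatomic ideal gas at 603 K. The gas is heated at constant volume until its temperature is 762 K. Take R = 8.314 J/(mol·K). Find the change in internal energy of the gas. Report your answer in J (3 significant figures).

Constant volume ⇒ W = 0, so Q = ΔU = nCᵥΔT with Cᵥ = 3R/2 = 12.47 J/(mol·K).
ΔU = (0.558)(12.47)(762 − 603) = 1106 J.

ΔU ≈ 1110 J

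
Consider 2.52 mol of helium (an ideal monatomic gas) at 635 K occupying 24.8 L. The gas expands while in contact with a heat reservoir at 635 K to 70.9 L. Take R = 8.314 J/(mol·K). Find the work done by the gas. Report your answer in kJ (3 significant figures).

Isothermal: W = nRT ln(V₂/V₁).
W = (2.52)(8.314)(635) × ln(70.9/24.8)
  = 13304 × 1.05
W_by_gas = 13975 J.

W ≈ 14.0 kJ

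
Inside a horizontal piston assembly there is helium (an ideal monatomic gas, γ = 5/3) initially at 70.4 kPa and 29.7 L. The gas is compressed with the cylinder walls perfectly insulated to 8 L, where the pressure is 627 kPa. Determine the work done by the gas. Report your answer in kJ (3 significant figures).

W ≈ -4.39 kJ

Adiabatic: W = (P₁V₁ − P₂V₂)/(γ − 1) with γ = 5/3.
P₁V₁ = 2091 J, P₂V₂ = 5016 J.
W = (2091 − 5016) / 0.6667 = -4388 J.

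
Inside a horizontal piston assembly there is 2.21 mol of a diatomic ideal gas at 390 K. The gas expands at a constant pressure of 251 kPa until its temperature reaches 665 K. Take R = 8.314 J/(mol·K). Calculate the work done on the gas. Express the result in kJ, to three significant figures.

W ≈ -5.05 kJ

Isobaric: W = P ΔV = nR ΔT.
W = (2.21)(8.314)(665 − 390) = 5053 J.
Work on gas = −W_by = -5053 J.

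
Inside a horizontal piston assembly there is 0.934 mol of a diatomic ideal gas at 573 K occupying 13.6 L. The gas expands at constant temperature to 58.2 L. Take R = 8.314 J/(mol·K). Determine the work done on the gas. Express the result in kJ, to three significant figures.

Isothermal: W = nRT ln(V₂/V₁).
W = (0.934)(8.314)(573) × ln(58.2/13.6)
  = 4450 × 1.454
W_by_gas = 6469 J; work on gas = −W_by = -6469 J.

W ≈ -6.47 kJ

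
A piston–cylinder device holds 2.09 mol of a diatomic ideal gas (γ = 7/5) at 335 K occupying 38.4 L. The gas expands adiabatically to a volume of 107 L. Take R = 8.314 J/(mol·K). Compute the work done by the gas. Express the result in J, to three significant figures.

W ≈ 4890 J

Adiabatic: TV^(γ−1) = const with γ = 7/5.
T₂ = T₁ (V₁/V₂)^(γ−1) = 335 × (38.4/107)^0.4 = 335 × 0.6637 = 222.3 K.
W_by = nCᵥ(T₁ − T₂) = (2.09)(20.79)(335 − 222.3) = 4894 J.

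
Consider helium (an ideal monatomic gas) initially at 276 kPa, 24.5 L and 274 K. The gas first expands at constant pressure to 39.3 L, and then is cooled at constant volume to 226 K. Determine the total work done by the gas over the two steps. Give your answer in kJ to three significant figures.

W_total ≈ 4.08 kJ

Step 1 (isobaric): W = PΔV = (276 kPa)(39.3 − 24.5 L) = 4085 J.
Step 2 (isochoric): W = 0 (constant volume).
W_total = 4085 + 0 = 4085 J.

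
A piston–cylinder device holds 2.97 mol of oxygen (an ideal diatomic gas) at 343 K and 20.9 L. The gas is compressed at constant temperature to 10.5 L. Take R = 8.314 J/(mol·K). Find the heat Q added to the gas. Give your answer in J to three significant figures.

Q ≈ -5830 J

Isothermal ⇒ ΔU = 0, so Q = W = nRT ln(V₂/V₁).
Q = (2.97)(8.314)(343) ln(10.5/20.9) = 8470 × -0.6884 = -5830 J.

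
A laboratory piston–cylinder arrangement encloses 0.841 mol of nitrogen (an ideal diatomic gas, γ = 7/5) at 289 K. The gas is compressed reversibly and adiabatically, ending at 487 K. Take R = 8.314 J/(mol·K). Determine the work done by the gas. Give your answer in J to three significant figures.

Adiabatic ⇒ Q = 0, so W_by = −ΔU = nCᵥ(T₁ − T₂).
Cᵥ = 5R/2 = 20.79 J/(mol·K).
W = (0.841)(20.79)(289 − 487) = -3461 J.

W ≈ -3460 J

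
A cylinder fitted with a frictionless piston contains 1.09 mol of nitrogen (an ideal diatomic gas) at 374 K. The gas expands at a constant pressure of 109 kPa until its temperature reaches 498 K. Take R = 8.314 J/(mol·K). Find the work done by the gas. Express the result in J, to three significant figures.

Isobaric: W = P ΔV = nR ΔT.
W = (1.09)(8.314)(498 − 374) = 1124 J.

W ≈ 1120 J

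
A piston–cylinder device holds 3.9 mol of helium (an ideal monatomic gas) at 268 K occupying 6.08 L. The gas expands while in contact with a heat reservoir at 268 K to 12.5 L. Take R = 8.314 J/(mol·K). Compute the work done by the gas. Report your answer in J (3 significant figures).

W ≈ 6260 J

Isothermal: W = nRT ln(V₂/V₁).
W = (3.9)(8.314)(268) × ln(12.5/6.08)
  = 8690 × 0.7207
W_by_gas = 6263 J.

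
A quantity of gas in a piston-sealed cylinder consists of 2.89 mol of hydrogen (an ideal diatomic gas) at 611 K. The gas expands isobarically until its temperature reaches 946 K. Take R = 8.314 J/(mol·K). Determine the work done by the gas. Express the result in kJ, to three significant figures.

Isobaric: W = P ΔV = nR ΔT.
W = (2.89)(8.314)(946 − 611) = 8049 J.

W ≈ 8.05 kJ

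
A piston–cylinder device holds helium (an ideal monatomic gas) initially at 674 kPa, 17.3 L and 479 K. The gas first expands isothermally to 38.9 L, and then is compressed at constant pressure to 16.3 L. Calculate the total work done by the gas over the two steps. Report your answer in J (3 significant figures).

Step 1 (isothermal): W = P₁V₁ ln(V₂/V₁) = (11660) ln(38.9/17.3) = 9448 J.
After step 1: P = 299.7 kPa, V = 38.9 L, T = 479 K.
Step 2 (isobaric): W = PΔV = (299.7 kPa)(16.3 − 38.9 L) = -6774 J.
W_total = 9448 − 6774 = 2674 J.

W_total ≈ 2670 J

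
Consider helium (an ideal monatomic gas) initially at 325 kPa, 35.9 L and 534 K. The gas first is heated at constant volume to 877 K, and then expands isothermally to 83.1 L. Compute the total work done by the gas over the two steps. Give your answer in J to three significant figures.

Step 1 (isochoric): W = 0 (constant volume).
After step 1: P = 533.8 kPa (V unchanged).
Step 2 (isothermal): W = P₁V₁ ln(V₂/V₁) = (19162) ln(83.1/35.9) = 16083 J.
W_total = 0 + 16083 = 16083 J.

W_total ≈ 16100 J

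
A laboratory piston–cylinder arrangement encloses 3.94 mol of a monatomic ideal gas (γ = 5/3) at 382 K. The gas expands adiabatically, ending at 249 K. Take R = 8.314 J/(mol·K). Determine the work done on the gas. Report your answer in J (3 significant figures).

Adiabatic ⇒ Q = 0, so W_by = −ΔU = nCᵥ(T₁ − T₂).
Cᵥ = 3R/2 = 12.47 J/(mol·K).
W = (3.94)(12.47)(382 − 249) = 6535 J.
Work on gas = −W_by = -6535 J.

W ≈ -6540 J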